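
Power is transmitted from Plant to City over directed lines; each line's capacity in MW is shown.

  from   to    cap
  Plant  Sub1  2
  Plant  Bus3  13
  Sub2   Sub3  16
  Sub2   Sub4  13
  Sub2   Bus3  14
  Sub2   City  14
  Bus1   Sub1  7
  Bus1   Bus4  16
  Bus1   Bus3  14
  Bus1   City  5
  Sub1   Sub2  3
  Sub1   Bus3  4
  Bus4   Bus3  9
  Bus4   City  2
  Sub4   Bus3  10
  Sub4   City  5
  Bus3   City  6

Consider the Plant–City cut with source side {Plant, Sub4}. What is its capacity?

30

Edges leaving {Plant, Sub4}: Plant→Sub1 (2), Plant→Bus3 (13), Sub4→Bus3 (10), Sub4→City (5).
Cut capacity = 2 + 13 + 10 + 5 = 30.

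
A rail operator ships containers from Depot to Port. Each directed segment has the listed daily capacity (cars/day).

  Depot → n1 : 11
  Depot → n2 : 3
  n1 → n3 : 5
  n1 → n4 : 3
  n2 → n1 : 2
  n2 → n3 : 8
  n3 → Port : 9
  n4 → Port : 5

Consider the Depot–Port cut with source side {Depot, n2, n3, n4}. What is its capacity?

Edges leaving {Depot, n2, n3, n4}: Depot→n1 (11), n2→n1 (2), n3→Port (9), n4→Port (5).
Cut capacity = 11 + 2 + 9 + 5 = 27.

27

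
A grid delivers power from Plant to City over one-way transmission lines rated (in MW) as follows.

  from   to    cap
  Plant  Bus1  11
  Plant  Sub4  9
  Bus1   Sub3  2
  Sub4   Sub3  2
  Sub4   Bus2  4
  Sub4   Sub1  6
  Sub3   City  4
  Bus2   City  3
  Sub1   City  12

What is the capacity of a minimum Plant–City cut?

Augment Plant→Bus1→Sub3→City: bottleneck 2, flow now 2.
Augment Plant→Sub4→Sub3→City: bottleneck 2, flow now 4.
Augment Plant→Sub4→Bus2→City: bottleneck 3, flow now 7.
Augment Plant→Sub4→Sub1→City: bottleneck 4, flow now 11.
No augmenting path remains; maximum flow = 11.
By max-flow min-cut, the minimum cut capacity equals the max flow.
In the residual graph, reachable from Plant: {Plant, Bus1}.
Min-cut edges: Plant→Sub4 (9), Bus1→Sub3 (2); capacity 9 + 2 = 11.

11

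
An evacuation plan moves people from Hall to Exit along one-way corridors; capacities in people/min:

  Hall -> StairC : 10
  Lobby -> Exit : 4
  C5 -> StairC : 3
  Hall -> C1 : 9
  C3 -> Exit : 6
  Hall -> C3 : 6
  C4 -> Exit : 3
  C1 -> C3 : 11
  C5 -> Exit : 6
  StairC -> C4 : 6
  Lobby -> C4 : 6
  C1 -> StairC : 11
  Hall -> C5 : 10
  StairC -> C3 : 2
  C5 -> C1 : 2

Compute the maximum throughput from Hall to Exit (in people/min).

Augment Hall→C5→Exit: bottleneck 6, flow now 6.
Augment Hall→C3→Exit: bottleneck 6, flow now 12.
Augment Hall→StairC→C4→Exit: bottleneck 3, flow now 15.
No augmenting path remains; maximum flow = 15.
In the residual graph, reachable from Hall: {Hall, C5, C1, StairC, C4, C3}.
Min-cut edges: C5→Exit (6), C4→Exit (3), C3→Exit (6); capacity 6 + 3 + 6 = 15.
This cut is saturated, so no flow can exceed 15.

15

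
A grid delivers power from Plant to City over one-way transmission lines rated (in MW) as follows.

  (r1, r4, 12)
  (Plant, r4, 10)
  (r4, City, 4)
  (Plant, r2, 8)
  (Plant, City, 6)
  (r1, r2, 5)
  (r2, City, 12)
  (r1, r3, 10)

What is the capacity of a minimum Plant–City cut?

18

Augment Plant→City: bottleneck 6, flow now 6.
Augment Plant→r2→City: bottleneck 8, flow now 14.
Augment Plant→r4→City: bottleneck 4, flow now 18.
No augmenting path remains; maximum flow = 18.
By max-flow min-cut, the minimum cut capacity equals the max flow.
In the residual graph, reachable from Plant: {Plant, r4}.
Min-cut edges: Plant→r2 (8), Plant→City (6), r4→City (4); capacity 8 + 6 + 4 = 18.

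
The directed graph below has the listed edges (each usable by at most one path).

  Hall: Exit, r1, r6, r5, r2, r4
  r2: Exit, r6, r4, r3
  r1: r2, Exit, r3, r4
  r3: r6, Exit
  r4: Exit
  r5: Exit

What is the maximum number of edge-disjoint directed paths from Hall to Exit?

Assign every edge capacity 1; by Menger, the answer equals the max flow.
Path Hall→Exit (+1); total 1.
Path Hall→r1→Exit (+1); total 2.
Path Hall→r2→Exit (+1); total 3.
Path Hall→r4→Exit (+1); total 4.
Path Hall→r5→Exit (+1); total 5.
No residual Hall→Exit path; max flow = 5.
Certifying cut of size 5: {Hall→Exit, Hall→r1, Hall→r2, Hall→r4, Hall→r5}.

5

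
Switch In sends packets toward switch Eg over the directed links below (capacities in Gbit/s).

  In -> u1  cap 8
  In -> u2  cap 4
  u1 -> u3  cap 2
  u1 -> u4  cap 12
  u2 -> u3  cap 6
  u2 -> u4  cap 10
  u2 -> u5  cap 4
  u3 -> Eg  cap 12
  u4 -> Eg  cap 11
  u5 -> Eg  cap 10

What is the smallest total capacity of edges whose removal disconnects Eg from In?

12

Augment In→u1→u3→Eg: bottleneck 2, flow now 2.
Augment In→u1→u4→Eg: bottleneck 6, flow now 8.
Augment In→u2→u3→Eg: bottleneck 4, flow now 12.
No augmenting path remains; maximum flow = 12.
By max-flow min-cut, the minimum cut capacity equals the max flow.
In the residual graph, reachable from In: {In}.
Min-cut edges: In→u1 (8), In→u2 (4); capacity 8 + 4 = 12.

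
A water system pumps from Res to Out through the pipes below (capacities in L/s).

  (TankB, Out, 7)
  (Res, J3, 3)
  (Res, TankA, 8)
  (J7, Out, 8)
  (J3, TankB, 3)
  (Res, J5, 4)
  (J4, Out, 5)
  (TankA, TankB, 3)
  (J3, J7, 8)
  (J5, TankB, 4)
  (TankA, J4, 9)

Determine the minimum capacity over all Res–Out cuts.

15

Augment Res→J5→TankB→Out: bottleneck 4, flow now 4.
Augment Res→TankA→J4→Out: bottleneck 5, flow now 9.
Augment Res→TankA→TankB→Out: bottleneck 3, flow now 12.
Augment Res→J3→J7→Out: bottleneck 3, flow now 15.
No augmenting path remains; maximum flow = 15.
By max-flow min-cut, the minimum cut capacity equals the max flow.
In the residual graph, reachable from Res: {Res}.
Min-cut edges: Res→J5 (4), Res→TankA (8), Res→J3 (3); capacity 4 + 8 + 3 = 15.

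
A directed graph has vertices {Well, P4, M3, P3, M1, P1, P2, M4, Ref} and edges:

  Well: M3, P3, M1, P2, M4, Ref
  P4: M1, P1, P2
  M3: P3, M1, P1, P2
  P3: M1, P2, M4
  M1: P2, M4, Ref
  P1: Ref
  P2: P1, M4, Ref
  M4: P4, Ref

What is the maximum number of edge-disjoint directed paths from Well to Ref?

5

Assign every edge capacity 1; by Menger, the answer equals the max flow.
Path Well→Ref (+1); total 1.
Path Well→M1→Ref (+1); total 2.
Path Well→P2→Ref (+1); total 3.
Path Well→M4→Ref (+1); total 4.
Path Well→M3→P1→Ref (+1); total 5.
No residual Well→Ref path; max flow = 5.
Certifying cut of size 5: {M1→Ref, M4→Ref, P1→Ref, P2→Ref, Well→Ref}.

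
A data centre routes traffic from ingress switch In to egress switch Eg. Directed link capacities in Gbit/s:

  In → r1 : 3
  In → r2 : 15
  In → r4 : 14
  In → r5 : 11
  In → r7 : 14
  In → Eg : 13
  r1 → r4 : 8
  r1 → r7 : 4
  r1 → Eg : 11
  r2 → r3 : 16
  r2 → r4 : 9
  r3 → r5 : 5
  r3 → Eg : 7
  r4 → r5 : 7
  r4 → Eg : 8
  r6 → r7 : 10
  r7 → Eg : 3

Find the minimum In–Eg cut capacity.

Augment In→Eg: bottleneck 13, flow now 13.
Augment In→r1→Eg: bottleneck 3, flow now 16.
Augment In→r4→Eg: bottleneck 8, flow now 24.
Augment In→r7→Eg: bottleneck 3, flow now 27.
Augment In→r2→r3→Eg: bottleneck 7, flow now 34.
No augmenting path remains; maximum flow = 34.
By max-flow min-cut, the minimum cut capacity equals the max flow.
In the residual graph, reachable from In: {In, r2, r3, r4, r5, r7}.
Min-cut edges: In→r1 (3), In→Eg (13), r3→Eg (7), r4→Eg (8), r7→Eg (3); capacity 3 + 13 + 7 + 8 + 3 = 34.

34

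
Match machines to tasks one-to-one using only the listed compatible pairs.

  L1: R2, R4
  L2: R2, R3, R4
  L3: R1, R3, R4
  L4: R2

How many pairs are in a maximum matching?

4

Unit-capacity flow: source→left, listed edges, right→sink; max matching = max flow.
Augmenting path L1→R2 (+1); matched 1.
Augmenting path L2→R3 (+1); matched 2.
Augmenting path L3→R1 (+1); matched 3.
Augmenting path L4→R2→L1→R4 (+1); matched 4.
No augmenting path remains; maximum matching = 4.
König certificate: {L1, L2, L3, L4} is a vertex cover of size 4 (every listed pair touches it), so no matching can be larger.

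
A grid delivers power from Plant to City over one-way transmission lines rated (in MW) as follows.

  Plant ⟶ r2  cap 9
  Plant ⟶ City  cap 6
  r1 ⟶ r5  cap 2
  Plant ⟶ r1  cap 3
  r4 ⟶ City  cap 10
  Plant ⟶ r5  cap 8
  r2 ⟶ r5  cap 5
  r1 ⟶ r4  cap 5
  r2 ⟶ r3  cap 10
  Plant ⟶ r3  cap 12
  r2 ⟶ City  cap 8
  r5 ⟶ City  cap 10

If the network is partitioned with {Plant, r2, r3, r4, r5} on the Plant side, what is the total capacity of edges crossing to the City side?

37

Edges leaving {Plant, r2, r3, r4, r5}: Plant→r1 (3), Plant→City (6), r2→City (8), r4→City (10), r5→City (10).
Cut capacity = 3 + 6 + 8 + 10 + 10 = 37.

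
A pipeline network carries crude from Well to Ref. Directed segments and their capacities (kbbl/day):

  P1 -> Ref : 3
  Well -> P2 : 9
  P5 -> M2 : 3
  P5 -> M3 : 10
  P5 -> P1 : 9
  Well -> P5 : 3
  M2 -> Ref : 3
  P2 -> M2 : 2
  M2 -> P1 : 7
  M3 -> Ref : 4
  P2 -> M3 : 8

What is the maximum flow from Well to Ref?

Augment Well→P2→M3→Ref: bottleneck 4, flow now 4.
Augment Well→P2→M2→Ref: bottleneck 2, flow now 6.
Augment Well→P5→P1→Ref: bottleneck 3, flow now 9.
No augmenting path remains; maximum flow = 9.
In the residual graph, reachable from Well: {Well, P2, M3}.
Min-cut edges: Well→P5 (3), P2→M2 (2), M3→Ref (4); capacity 3 + 2 + 4 = 9.
This cut is saturated, so no flow can exceed 9.

9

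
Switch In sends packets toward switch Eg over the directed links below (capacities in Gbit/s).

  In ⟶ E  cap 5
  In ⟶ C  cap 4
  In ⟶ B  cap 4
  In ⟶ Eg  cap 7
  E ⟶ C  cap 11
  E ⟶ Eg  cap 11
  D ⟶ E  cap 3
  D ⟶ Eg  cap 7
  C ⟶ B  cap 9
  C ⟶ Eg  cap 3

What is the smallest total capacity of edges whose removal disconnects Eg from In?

Augment In→Eg: bottleneck 7, flow now 7.
Augment In→E→Eg: bottleneck 5, flow now 12.
Augment In→C→Eg: bottleneck 3, flow now 15.
No augmenting path remains; maximum flow = 15.
By max-flow min-cut, the minimum cut capacity equals the max flow.
In the residual graph, reachable from In: {In, C, B}.
Min-cut edges: In→E (5), In→Eg (7), C→Eg (3); capacity 5 + 7 + 3 = 15.

15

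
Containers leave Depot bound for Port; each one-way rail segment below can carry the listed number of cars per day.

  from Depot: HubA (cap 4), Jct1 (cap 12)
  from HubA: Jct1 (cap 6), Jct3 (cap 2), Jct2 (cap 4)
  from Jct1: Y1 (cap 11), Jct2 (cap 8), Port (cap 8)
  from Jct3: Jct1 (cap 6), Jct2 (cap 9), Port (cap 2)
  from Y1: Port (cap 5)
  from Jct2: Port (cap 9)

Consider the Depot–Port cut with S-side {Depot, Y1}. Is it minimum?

Given cut capacity: 4 + 12 + 5 = 21.
Augment Depot→Jct1→Port: bottleneck 8, flow now 8.
Augment Depot→HubA→Jct3→Port: bottleneck 2, flow now 10.
Augment Depot→HubA→Jct2→Port: bottleneck 2, flow now 12.
Augment Depot→Jct1→Y1→Port: bottleneck 4, flow now 16.
No augmenting path remains; maximum flow = 16.
In the residual graph, reachable from Depot: {Depot}.
Min-cut edges: Depot→HubA (4), Depot→Jct1 (12); capacity 4 + 12 = 16.
Cut capacity 21 exceeds the max flow 16, so it is not minimum.

No — its capacity is 21, but the minimum cut has capacity 16.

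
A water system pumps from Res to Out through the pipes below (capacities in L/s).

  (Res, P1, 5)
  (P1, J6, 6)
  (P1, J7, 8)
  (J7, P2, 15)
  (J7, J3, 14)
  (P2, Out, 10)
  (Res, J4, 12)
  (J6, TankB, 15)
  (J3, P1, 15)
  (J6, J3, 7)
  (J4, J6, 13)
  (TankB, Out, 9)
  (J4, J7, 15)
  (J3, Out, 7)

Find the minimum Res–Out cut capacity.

17

Augment Res→J4→J6→J3→Out: bottleneck 7, flow now 7.
Augment Res→J4→J6→TankB→Out: bottleneck 5, flow now 12.
Augment Res→P1→J6→TankB→Out: bottleneck 4, flow now 16.
Augment Res→P1→J7→P2→Out: bottleneck 1, flow now 17.
No augmenting path remains; maximum flow = 17.
By max-flow min-cut, the minimum cut capacity equals the max flow.
In the residual graph, reachable from Res: {Res}.
Min-cut edges: Res→J4 (12), Res→P1 (5); capacity 12 + 5 = 17.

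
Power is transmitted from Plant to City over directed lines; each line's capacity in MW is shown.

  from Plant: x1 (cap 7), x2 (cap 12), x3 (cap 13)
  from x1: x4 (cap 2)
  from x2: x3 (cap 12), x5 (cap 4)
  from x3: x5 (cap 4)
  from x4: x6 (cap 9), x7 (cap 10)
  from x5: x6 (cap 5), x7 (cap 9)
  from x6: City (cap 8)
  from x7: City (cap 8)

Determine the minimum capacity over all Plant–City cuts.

10

Augment Plant→x1→x4→x6→City: bottleneck 2, flow now 2.
Augment Plant→x2→x5→x6→City: bottleneck 4, flow now 6.
Augment Plant→x3→x5→x6→City: bottleneck 1, flow now 7.
Augment Plant→x3→x5→x7→City: bottleneck 3, flow now 10.
No augmenting path remains; maximum flow = 10.
By max-flow min-cut, the minimum cut capacity equals the max flow.
In the residual graph, reachable from Plant: {Plant, x1, x2, x3}.
Min-cut edges: x1→x4 (2), x2→x5 (4), x3→x5 (4); capacity 2 + 4 + 4 = 10.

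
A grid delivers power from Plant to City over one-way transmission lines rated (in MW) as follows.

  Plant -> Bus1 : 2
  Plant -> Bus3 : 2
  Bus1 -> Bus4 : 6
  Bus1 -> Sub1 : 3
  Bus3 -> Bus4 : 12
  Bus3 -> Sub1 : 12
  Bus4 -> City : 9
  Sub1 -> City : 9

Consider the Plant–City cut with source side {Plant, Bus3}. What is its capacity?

26

Edges leaving {Plant, Bus3}: Plant→Bus1 (2), Bus3→Bus4 (12), Bus3→Sub1 (12).
Cut capacity = 2 + 12 + 12 = 26.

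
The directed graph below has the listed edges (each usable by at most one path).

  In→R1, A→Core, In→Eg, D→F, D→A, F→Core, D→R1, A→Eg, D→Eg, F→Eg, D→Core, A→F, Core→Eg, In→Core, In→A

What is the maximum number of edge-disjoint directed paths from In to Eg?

3

Assign every edge capacity 1; by Menger, the answer equals the max flow.
Path In→Eg (+1); total 1.
Path In→A→Eg (+1); total 2.
Path In→Core→Eg (+1); total 3.
No residual In→Eg path; max flow = 3.
Certifying cut of size 3: {In→A, In→Core, In→Eg}.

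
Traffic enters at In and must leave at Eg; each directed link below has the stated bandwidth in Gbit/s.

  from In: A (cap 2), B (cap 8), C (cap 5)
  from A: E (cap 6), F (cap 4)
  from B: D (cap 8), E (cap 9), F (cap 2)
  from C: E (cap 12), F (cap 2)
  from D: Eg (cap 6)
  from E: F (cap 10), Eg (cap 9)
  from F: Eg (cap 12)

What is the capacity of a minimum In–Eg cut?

15

Augment In→A→E→Eg: bottleneck 2, flow now 2.
Augment In→B→D→Eg: bottleneck 6, flow now 8.
Augment In→B→E→Eg: bottleneck 2, flow now 10.
Augment In→C→E→Eg: bottleneck 5, flow now 15.
No augmenting path remains; maximum flow = 15.
By max-flow min-cut, the minimum cut capacity equals the max flow.
In the residual graph, reachable from In: {In}.
Min-cut edges: In→A (2), In→B (8), In→C (5); capacity 2 + 8 + 5 = 15.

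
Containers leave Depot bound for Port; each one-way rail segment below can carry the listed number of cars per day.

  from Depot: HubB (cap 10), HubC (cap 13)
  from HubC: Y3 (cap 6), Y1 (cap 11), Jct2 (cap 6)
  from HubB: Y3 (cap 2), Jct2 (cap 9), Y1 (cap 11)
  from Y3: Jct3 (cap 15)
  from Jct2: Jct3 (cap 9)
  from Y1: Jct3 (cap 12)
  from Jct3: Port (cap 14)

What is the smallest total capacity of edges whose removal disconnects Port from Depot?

14

Augment Depot→HubC→Y3→Jct3→Port: bottleneck 6, flow now 6.
Augment Depot→HubC→Jct2→Jct3→Port: bottleneck 6, flow now 12.
Augment Depot→HubC→Y1→Jct3→Port: bottleneck 1, flow now 13.
Augment Depot→HubB→Y3→Jct3→Port: bottleneck 1, flow now 14.
No augmenting path remains; maximum flow = 14.
By max-flow min-cut, the minimum cut capacity equals the max flow.
In the residual graph, reachable from Depot: {Depot, HubC, HubB, Y3, Jct2, Y1, Jct3}.
Min-cut edges: Jct3→Port (14); capacity 14 = 14.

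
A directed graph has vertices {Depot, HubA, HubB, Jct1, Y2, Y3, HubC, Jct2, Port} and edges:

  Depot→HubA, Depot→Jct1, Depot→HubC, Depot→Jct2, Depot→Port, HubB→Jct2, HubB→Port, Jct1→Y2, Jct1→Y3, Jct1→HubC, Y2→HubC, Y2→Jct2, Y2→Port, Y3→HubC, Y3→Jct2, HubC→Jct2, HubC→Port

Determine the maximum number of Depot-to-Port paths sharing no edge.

3

Assign every edge capacity 1; by Menger, the answer equals the max flow.
Path Depot→Port (+1); total 1.
Path Depot→HubC→Port (+1); total 2.
Path Depot→Jct1→Y2→Port (+1); total 3.
No residual Depot→Port path; max flow = 3.
Certifying cut of size 3: {Depot→HubC, Depot→Jct1, Depot→Port}.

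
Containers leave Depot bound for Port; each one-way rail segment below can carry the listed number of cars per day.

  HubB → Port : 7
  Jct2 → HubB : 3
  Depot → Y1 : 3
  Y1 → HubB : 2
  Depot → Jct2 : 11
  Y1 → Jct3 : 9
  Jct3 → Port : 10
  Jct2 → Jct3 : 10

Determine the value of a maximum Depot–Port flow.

Augment Depot→Jct2→Jct3→Port: bottleneck 10, flow now 10.
Augment Depot→Jct2→HubB→Port: bottleneck 1, flow now 11.
Augment Depot→Y1→HubB→Port: bottleneck 2, flow now 13.
Augment Depot→Y1→Jct3→Jct2→HubB→Port: bottleneck 1, flow now 14. (uses reverse residual edge)
No augmenting path remains; maximum flow = 14.
In the residual graph, reachable from Depot: {Depot}.
Min-cut edges: Depot→Jct2 (11), Depot→Y1 (3); capacity 11 + 3 = 14.
This cut is saturated, so no flow can exceed 14.

14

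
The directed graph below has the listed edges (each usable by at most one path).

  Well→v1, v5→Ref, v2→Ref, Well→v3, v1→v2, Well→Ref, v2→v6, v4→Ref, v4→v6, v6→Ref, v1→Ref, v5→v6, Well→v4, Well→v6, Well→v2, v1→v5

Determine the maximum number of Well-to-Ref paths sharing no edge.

Assign every edge capacity 1; by Menger, the answer equals the max flow.
Path Well→Ref (+1); total 1.
Path Well→v1→Ref (+1); total 2.
Path Well→v2→Ref (+1); total 3.
Path Well→v4→Ref (+1); total 4.
Path Well→v6→Ref (+1); total 5.
No residual Well→Ref path; max flow = 5.
Certifying cut of size 5: {Well→Ref, Well→v1, Well→v2, Well→v4, Well→v6}.

5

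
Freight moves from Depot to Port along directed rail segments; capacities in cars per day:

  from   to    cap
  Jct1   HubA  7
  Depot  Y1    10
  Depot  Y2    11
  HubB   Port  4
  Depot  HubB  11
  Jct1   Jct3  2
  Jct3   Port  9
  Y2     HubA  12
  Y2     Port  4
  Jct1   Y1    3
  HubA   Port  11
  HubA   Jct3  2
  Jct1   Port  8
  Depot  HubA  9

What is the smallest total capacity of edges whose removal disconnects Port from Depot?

21

Augment Depot→Y2→Port: bottleneck 4, flow now 4.
Augment Depot→HubB→Port: bottleneck 4, flow now 8.
Augment Depot→HubA→Port: bottleneck 9, flow now 17.
Augment Depot→Y2→HubA→Port: bottleneck 2, flow now 19.
Augment Depot→Y2→HubA→Jct3→Port: bottleneck 2, flow now 21.
No augmenting path remains; maximum flow = 21.
By max-flow min-cut, the minimum cut capacity equals the max flow.
In the residual graph, reachable from Depot: {Depot, Y2, HubB, Y1, HubA}.
Min-cut edges: Y2→Port (4), HubB→Port (4), HubA→Jct3 (2), HubA→Port (11); capacity 4 + 4 + 2 + 11 = 21.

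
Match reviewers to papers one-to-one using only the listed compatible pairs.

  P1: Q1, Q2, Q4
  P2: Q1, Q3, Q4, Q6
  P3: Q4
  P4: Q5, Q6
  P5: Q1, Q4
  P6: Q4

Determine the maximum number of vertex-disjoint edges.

Unit-capacity flow: source→left, listed edges, right→sink; max matching = max flow.
Augmenting path P1→Q1 (+1); matched 1.
Augmenting path P2→Q3 (+1); matched 2.
Augmenting path P3→Q4 (+1); matched 3.
Augmenting path P4→Q5 (+1); matched 4.
Augmenting path P5→Q1→P1→Q2 (+1); matched 5.
No augmenting path remains; maximum matching = 5.
König certificate: {P1, P2, P4, P5, Q4} is a vertex cover of size 5 (every listed pair touches it), so no matching can be larger.

5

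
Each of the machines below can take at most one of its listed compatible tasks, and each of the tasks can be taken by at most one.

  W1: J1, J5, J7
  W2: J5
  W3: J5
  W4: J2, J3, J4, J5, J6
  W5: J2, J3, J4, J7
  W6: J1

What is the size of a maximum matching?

5

Unit-capacity flow: source→left, listed edges, right→sink; max matching = max flow.
Augmenting path W1→J1 (+1); matched 1.
Augmenting path W2→J5 (+1); matched 2.
Augmenting path W4→J2 (+1); matched 3.
Augmenting path W5→J3 (+1); matched 4.
Augmenting path W6→J1→W1→J7 (+1); matched 5.
No augmenting path remains; maximum matching = 5.
König certificate: {W1, W4, W5, W6, J5} is a vertex cover of size 5 (every listed pair touches it), so no matching can be larger.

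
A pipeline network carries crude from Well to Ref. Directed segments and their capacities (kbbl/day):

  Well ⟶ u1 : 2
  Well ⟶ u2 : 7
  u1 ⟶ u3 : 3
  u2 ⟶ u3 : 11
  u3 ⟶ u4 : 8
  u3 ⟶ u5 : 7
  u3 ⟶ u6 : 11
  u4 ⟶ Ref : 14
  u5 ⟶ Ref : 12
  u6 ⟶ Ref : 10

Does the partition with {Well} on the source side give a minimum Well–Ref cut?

Given cut capacity: 2 + 7 = 9.
Augment Well→u1→u3→u4→Ref: bottleneck 2, flow now 2.
Augment Well→u2→u3→u4→Ref: bottleneck 6, flow now 8.
Augment Well→u2→u3→u5→Ref: bottleneck 1, flow now 9.
No augmenting path remains; maximum flow = 9.
Cut capacity 9 equals the max flow, so it is a minimum cut.

Yes — it is a minimum cut (capacity 9).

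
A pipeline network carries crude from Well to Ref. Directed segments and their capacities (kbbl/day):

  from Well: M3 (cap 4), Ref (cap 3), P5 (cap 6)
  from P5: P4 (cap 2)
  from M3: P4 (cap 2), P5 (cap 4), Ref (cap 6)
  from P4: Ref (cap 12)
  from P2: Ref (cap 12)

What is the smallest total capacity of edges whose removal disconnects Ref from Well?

9

Augment Well→Ref: bottleneck 3, flow now 3.
Augment Well→M3→Ref: bottleneck 4, flow now 7.
Augment Well→P5→P4→Ref: bottleneck 2, flow now 9.
No augmenting path remains; maximum flow = 9.
By max-flow min-cut, the minimum cut capacity equals the max flow.
In the residual graph, reachable from Well: {Well, P5}.
Min-cut edges: Well→M3 (4), Well→Ref (3), P5→P4 (2); capacity 4 + 3 + 2 = 9.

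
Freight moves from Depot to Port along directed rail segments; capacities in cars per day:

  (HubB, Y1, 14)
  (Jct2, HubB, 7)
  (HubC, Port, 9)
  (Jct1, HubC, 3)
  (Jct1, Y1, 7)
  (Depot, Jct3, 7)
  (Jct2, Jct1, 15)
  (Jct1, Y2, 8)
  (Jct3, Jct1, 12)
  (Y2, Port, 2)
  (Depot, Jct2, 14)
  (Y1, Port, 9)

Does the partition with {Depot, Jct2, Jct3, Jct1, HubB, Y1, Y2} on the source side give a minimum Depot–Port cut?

Given cut capacity: 3 + 9 + 2 = 14.
Augment Depot→Jct2→Jct1→Y1→Port: bottleneck 7, flow now 7.
Augment Depot→Jct2→Jct1→HubC→Port: bottleneck 3, flow now 10.
Augment Depot→Jct2→Jct1→Y2→Port: bottleneck 2, flow now 12.
Augment Depot→Jct2→HubB→Y1→Port: bottleneck 2, flow now 14.
No augmenting path remains; maximum flow = 14.
Cut capacity 14 equals the max flow, so it is a minimum cut.

Yes — it is a minimum cut (capacity 14).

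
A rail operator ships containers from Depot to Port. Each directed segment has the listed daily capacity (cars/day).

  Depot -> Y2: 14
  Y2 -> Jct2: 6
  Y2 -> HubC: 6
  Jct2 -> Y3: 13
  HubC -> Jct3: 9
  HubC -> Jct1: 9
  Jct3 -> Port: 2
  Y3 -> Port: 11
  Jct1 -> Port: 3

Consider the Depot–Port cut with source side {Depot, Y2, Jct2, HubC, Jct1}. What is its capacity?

Edges leaving {Depot, Y2, Jct2, HubC, Jct1}: Jct2→Y3 (13), HubC→Jct3 (9), Jct1→Port (3).
Cut capacity = 13 + 9 + 3 = 25.

25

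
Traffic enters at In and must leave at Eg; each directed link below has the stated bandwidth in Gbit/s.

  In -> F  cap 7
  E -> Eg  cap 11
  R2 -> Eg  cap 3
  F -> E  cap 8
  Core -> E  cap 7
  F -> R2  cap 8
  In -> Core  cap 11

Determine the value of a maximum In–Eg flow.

14

Augment In→F→E→Eg: bottleneck 7, flow now 7.
Augment In→Core→E→Eg: bottleneck 4, flow now 11.
Augment In→Core→E→F→R2→Eg: bottleneck 3, flow now 14. (uses reverse residual edge)
No augmenting path remains; maximum flow = 14.
In the residual graph, reachable from In: {In, Core}.
Min-cut edges: In→F (7), Core→E (7); capacity 7 + 7 = 14.
This cut is saturated, so no flow can exceed 14.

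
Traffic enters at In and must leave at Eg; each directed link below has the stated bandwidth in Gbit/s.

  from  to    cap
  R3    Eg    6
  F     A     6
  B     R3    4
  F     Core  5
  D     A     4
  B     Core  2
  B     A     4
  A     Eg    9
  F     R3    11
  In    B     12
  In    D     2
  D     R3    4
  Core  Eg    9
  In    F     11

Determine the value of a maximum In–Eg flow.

22

Augment In→F→Core→Eg: bottleneck 5, flow now 5.
Augment In→F→R3→Eg: bottleneck 6, flow now 11.
Augment In→D→A→Eg: bottleneck 2, flow now 13.
Augment In→B→Core→Eg: bottleneck 2, flow now 15.
Augment In→B→A→Eg: bottleneck 4, flow now 19.
Augment In→B→R3→F→A→Eg: bottleneck 3, flow now 22. (uses reverse residual edge)
No augmenting path remains; maximum flow = 22.
In the residual graph, reachable from In: {In, F, D, B, R3, A}.
Min-cut edges: F→Core (5), B→Core (2), R3→Eg (6), A→Eg (9); capacity 5 + 2 + 6 + 9 = 22.
This cut is saturated, so no flow can exceed 22.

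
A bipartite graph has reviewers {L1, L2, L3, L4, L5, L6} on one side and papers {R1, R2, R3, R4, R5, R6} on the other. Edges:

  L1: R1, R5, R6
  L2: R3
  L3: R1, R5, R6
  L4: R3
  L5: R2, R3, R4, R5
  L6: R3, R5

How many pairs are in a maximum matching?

5

Unit-capacity flow: source→left, listed edges, right→sink; max matching = max flow.
Augmenting path L1→R1 (+1); matched 1.
Augmenting path L2→R3 (+1); matched 2.
Augmenting path L3→R5 (+1); matched 3.
Augmenting path L5→R2 (+1); matched 4.
Augmenting path L6→R5→L3→R6 (+1); matched 5.
No augmenting path remains; maximum matching = 5.
König certificate: {L1, L3, L5, L6, R3} is a vertex cover of size 5 (every listed pair touches it), so no matching can be larger.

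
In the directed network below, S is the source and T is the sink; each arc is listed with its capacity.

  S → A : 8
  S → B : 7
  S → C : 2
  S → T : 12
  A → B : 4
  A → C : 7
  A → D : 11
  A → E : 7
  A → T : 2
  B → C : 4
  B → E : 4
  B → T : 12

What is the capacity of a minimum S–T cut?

25

Augment S→T: bottleneck 12, flow now 12.
Augment S→A→T: bottleneck 2, flow now 14.
Augment S→B→T: bottleneck 7, flow now 21.
Augment S→A→B→T: bottleneck 4, flow now 25.
No augmenting path remains; maximum flow = 25.
By max-flow min-cut, the minimum cut capacity equals the max flow.
In the residual graph, reachable from S: {S, A, C, D, E}.
Min-cut edges: S→B (7), S→T (12), A→B (4), A→T (2); capacity 7 + 12 + 4 + 2 = 25.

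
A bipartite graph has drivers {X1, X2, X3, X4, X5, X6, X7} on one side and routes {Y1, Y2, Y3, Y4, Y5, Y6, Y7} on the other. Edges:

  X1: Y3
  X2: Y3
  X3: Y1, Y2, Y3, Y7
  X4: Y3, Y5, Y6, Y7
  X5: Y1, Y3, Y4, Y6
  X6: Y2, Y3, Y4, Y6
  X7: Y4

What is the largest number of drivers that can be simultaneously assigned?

Unit-capacity flow: source→left, listed edges, right→sink; max matching = max flow.
Augmenting path X1→Y3 (+1); matched 1.
Augmenting path X3→Y1 (+1); matched 2.
Augmenting path X4→Y5 (+1); matched 3.
Augmenting path X5→Y4 (+1); matched 4.
Augmenting path X6→Y2 (+1); matched 5.
Augmenting path X7→Y4→X5→Y6 (+1); matched 6.
No augmenting path remains; maximum matching = 6.
König certificate: {X3, X4, X5, X6, X7, Y3} is a vertex cover of size 6 (every listed pair touches it), so no matching can be larger.

6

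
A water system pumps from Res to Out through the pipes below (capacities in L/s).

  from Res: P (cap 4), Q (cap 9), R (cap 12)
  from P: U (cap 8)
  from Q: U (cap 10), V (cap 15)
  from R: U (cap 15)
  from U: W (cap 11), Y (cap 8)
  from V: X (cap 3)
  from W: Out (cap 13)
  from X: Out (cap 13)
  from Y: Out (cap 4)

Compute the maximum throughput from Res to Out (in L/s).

18

Augment Res→P→U→W→Out: bottleneck 4, flow now 4.
Augment Res→Q→U→W→Out: bottleneck 7, flow now 11.
Augment Res→Q→U→Y→Out: bottleneck 2, flow now 13.
Augment Res→R→U→Y→Out: bottleneck 2, flow now 15.
Augment Res→R→U→Q→V→X→Out: bottleneck 3, flow now 18. (uses reverse residual edge)
No augmenting path remains; maximum flow = 18.
In the residual graph, reachable from Res: {Res, P, Q, R, U, V, Y}.
Min-cut edges: U→W (11), V→X (3), Y→Out (4); capacity 11 + 3 + 4 = 18.
This cut is saturated, so no flow can exceed 18.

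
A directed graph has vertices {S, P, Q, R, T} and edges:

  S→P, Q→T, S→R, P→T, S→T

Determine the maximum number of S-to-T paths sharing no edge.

Assign every edge capacity 1; by Menger, the answer equals the max flow.
Path S→T (+1); total 1.
Path S→P→T (+1); total 2.
No residual S→T path; max flow = 2.
Certifying cut of size 2: {S→P, S→T}.

2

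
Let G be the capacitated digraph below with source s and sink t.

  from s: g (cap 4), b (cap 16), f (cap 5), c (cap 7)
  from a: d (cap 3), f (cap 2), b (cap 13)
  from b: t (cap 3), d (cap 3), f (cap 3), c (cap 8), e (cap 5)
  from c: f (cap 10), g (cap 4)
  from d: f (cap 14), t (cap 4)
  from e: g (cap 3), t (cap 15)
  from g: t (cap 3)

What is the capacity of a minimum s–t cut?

14

Augment s→b→t: bottleneck 3, flow now 3.
Augment s→g→t: bottleneck 3, flow now 6.
Augment s→b→d→t: bottleneck 3, flow now 9.
Augment s→b→e→t: bottleneck 5, flow now 14.
No augmenting path remains; maximum flow = 14.
By max-flow min-cut, the minimum cut capacity equals the max flow.
In the residual graph, reachable from s: {s, b, c, f, g}.
Min-cut edges: b→d (3), b→e (5), b→t (3), g→t (3); capacity 3 + 5 + 3 + 3 = 14.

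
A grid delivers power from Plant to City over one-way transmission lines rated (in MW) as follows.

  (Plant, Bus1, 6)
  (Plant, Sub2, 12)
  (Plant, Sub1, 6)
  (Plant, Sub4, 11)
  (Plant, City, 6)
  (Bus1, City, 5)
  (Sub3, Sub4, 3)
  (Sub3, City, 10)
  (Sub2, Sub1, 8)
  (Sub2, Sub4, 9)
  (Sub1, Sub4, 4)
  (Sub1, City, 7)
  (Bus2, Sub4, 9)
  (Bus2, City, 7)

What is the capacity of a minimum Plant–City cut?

18

Augment Plant→City: bottleneck 6, flow now 6.
Augment Plant→Bus1→City: bottleneck 5, flow now 11.
Augment Plant→Sub1→City: bottleneck 6, flow now 17.
Augment Plant→Sub2→Sub1→City: bottleneck 1, flow now 18.
No augmenting path remains; maximum flow = 18.
By max-flow min-cut, the minimum cut capacity equals the max flow.
In the residual graph, reachable from Plant: {Plant, Bus1, Sub2, Sub1, Sub4}.
Min-cut edges: Plant→City (6), Bus1→City (5), Sub1→City (7); capacity 6 + 5 + 7 = 18.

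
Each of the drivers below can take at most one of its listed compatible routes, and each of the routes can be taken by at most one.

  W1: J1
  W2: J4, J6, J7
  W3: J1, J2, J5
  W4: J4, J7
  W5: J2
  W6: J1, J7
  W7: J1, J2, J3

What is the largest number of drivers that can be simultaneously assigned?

7

Unit-capacity flow: source→left, listed edges, right→sink; max matching = max flow.
Augmenting path W1→J1 (+1); matched 1.
Augmenting path W2→J4 (+1); matched 2.
Augmenting path W3→J2 (+1); matched 3.
Augmenting path W4→J7 (+1); matched 4.
Augmenting path W7→J3 (+1); matched 5.
Augmenting path W5→J2→W3→J5 (+1); matched 6.
Augmenting path W6→J7→W4→J4→W2→J6 (+1); matched 7.
No augmenting path remains; maximum matching = 7.
König certificate: {W1, W2, W3, W4, W5, W6, W7} is a vertex cover of size 7 (every listed pair touches it), so no matching can be larger.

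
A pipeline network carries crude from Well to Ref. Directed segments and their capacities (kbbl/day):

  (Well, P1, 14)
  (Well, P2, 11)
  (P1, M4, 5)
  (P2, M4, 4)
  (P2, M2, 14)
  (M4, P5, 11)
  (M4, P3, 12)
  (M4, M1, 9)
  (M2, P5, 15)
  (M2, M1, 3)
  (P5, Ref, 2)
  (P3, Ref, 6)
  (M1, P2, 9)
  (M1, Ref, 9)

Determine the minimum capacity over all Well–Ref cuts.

Augment Well→P1→M4→P5→Ref: bottleneck 2, flow now 2.
Augment Well→P1→M4→P3→Ref: bottleneck 3, flow now 5.
Augment Well→P2→M4→P3→Ref: bottleneck 3, flow now 8.
Augment Well→P2→M4→M1→Ref: bottleneck 1, flow now 9.
Augment Well→P2→M2→M1→Ref: bottleneck 3, flow now 12.
Augment Well→P2→M2→P5→M4→M1→Ref: bottleneck 2, flow now 14. (uses reverse residual edge)
No augmenting path remains; maximum flow = 14.
By max-flow min-cut, the minimum cut capacity equals the max flow.
In the residual graph, reachable from Well: {Well, P1, P2, M2, P5}.
Min-cut edges: P1→M4 (5), P2→M4 (4), M2→M1 (3), P5→Ref (2); capacity 5 + 4 + 3 + 2 = 14.

14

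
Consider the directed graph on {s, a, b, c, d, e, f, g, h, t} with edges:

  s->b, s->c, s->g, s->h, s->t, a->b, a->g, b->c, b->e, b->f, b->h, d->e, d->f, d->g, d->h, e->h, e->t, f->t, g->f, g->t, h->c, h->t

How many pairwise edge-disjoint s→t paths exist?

4

Assign every edge capacity 1; by Menger, the answer equals the max flow.
Path s→t (+1); total 1.
Path s→g→t (+1); total 2.
Path s→h→t (+1); total 3.
Path s→b→e→t (+1); total 4.
No residual s→t path; max flow = 4.
Certifying cut of size 4: {s→b, s→g, s→h, s→t}.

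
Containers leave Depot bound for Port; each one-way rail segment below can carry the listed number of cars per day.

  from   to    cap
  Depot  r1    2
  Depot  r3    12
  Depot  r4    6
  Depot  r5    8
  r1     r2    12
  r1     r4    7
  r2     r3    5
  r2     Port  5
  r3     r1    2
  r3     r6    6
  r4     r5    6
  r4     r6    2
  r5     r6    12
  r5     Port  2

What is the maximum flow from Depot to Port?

Augment Depot→r5→Port: bottleneck 2, flow now 2.
Augment Depot→r1→r2→Port: bottleneck 2, flow now 4.
Augment Depot→r3→r1→r2→Port: bottleneck 2, flow now 6.
No augmenting path remains; maximum flow = 6.
In the residual graph, reachable from Depot: {Depot, r3, r4, r5, r6}.
Min-cut edges: Depot→r1 (2), r3→r1 (2), r5→Port (2); capacity 2 + 2 + 2 = 6.
This cut is saturated, so no flow can exceed 6.

6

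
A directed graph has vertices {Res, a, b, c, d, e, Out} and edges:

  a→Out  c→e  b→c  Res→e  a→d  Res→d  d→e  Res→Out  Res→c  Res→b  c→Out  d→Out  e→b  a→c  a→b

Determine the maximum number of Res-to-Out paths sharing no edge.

Assign every edge capacity 1; by Menger, the answer equals the max flow.
Path Res→Out (+1); total 1.
Path Res→c→Out (+1); total 2.
Path Res→d→Out (+1); total 3.
No residual Res→Out path; max flow = 3.
Certifying cut of size 3: {Res→Out, Res→d, c→Out}.

3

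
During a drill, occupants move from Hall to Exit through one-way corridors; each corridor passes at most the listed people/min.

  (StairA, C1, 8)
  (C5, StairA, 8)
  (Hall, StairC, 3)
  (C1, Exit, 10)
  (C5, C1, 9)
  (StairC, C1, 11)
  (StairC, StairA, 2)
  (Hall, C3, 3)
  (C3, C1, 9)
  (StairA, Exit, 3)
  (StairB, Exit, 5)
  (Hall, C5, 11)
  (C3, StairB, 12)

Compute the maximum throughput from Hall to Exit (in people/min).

Augment Hall→StairC→StairA→Exit: bottleneck 2, flow now 2.
Augment Hall→StairC→C1→Exit: bottleneck 1, flow now 3.
Augment Hall→C5→StairA→Exit: bottleneck 1, flow now 4.
Augment Hall→C5→C1→Exit: bottleneck 9, flow now 13.
Augment Hall→C3→StairB→Exit: bottleneck 3, flow now 16.
No augmenting path remains; maximum flow = 16.
In the residual graph, reachable from Hall: {Hall, StairC, C5, StairA, C1}.
Min-cut edges: Hall→C3 (3), StairA→Exit (3), C1→Exit (10); capacity 3 + 3 + 10 = 16.
This cut is saturated, so no flow can exceed 16.

16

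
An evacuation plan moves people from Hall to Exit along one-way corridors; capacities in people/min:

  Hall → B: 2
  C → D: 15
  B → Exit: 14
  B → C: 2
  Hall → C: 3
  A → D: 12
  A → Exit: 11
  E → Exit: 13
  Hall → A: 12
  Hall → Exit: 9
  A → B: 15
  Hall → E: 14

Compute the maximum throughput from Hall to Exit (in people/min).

Augment Hall→Exit: bottleneck 9, flow now 9.
Augment Hall→A→Exit: bottleneck 11, flow now 20.
Augment Hall→B→Exit: bottleneck 2, flow now 22.
Augment Hall→E→Exit: bottleneck 13, flow now 35.
Augment Hall→A→B→Exit: bottleneck 1, flow now 36.
No augmenting path remains; maximum flow = 36.
In the residual graph, reachable from Hall: {Hall, C, D, E}.
Min-cut edges: Hall→A (12), Hall→B (2), Hall→Exit (9), E→Exit (13); capacity 12 + 2 + 9 + 13 = 36.
This cut is saturated, so no flow can exceed 36.

36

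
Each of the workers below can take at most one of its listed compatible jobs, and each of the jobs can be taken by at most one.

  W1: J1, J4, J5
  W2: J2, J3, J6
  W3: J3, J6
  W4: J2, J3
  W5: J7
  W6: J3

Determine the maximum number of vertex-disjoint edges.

5

Unit-capacity flow: source→left, listed edges, right→sink; max matching = max flow.
Augmenting path W1→J1 (+1); matched 1.
Augmenting path W2→J2 (+1); matched 2.
Augmenting path W3→J3 (+1); matched 3.
Augmenting path W5→J7 (+1); matched 4.
Augmenting path W4→J2→W2→J6 (+1); matched 5.
No augmenting path remains; maximum matching = 5.
König certificate: {W1, W5, J2, J3, J6} is a vertex cover of size 5 (every listed pair touches it), so no matching can be larger.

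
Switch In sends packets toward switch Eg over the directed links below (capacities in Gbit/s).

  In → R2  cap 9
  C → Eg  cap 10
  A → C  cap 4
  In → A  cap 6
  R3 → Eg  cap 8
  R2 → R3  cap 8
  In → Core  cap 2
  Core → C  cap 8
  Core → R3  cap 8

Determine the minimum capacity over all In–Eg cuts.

14

Augment In→Core→C→Eg: bottleneck 2, flow now 2.
Augment In→A→C→Eg: bottleneck 4, flow now 6.
Augment In→R2→R3→Eg: bottleneck 8, flow now 14.
No augmenting path remains; maximum flow = 14.
By max-flow min-cut, the minimum cut capacity equals the max flow.
In the residual graph, reachable from In: {In, A, R2}.
Min-cut edges: In→Core (2), A→C (4), R2→R3 (8); capacity 2 + 4 + 8 = 14.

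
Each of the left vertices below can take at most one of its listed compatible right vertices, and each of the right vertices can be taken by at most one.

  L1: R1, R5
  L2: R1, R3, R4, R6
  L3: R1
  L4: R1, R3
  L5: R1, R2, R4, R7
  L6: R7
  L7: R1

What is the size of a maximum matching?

6

Unit-capacity flow: source→left, listed edges, right→sink; max matching = max flow.
Augmenting path L1→R1 (+1); matched 1.
Augmenting path L2→R3 (+1); matched 2.
Augmenting path L5→R2 (+1); matched 3.
Augmenting path L6→R7 (+1); matched 4.
Augmenting path L3→R1→L1→R5 (+1); matched 5.
Augmenting path L4→R3→L2→R4 (+1); matched 6.
No augmenting path remains; maximum matching = 6.
König certificate: {L1, L2, L4, L5, L6, R1} is a vertex cover of size 6 (every listed pair touches it), so no matching can be larger.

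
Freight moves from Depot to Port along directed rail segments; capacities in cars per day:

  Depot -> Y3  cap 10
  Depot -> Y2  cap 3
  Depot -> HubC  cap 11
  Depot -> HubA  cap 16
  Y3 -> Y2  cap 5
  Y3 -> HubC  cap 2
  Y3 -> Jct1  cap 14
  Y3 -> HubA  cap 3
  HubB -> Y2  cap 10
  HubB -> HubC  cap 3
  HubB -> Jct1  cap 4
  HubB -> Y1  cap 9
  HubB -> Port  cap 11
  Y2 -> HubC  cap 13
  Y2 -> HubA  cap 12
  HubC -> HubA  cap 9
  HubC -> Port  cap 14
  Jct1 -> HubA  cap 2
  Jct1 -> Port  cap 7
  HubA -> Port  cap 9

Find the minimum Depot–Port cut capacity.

Augment Depot→HubC→Port: bottleneck 11, flow now 11.
Augment Depot→HubA→Port: bottleneck 9, flow now 20.
Augment Depot→Y3→HubC→Port: bottleneck 2, flow now 22.
Augment Depot→Y3→Jct1→Port: bottleneck 7, flow now 29.
Augment Depot→Y2→HubC→Port: bottleneck 1, flow now 30.
No augmenting path remains; maximum flow = 30.
By max-flow min-cut, the minimum cut capacity equals the max flow.
In the residual graph, reachable from Depot: {Depot, Y3, Y2, HubC, Jct1, HubA}.
Min-cut edges: HubC→Port (14), Jct1→Port (7), HubA→Port (9); capacity 14 + 7 + 9 = 30.

30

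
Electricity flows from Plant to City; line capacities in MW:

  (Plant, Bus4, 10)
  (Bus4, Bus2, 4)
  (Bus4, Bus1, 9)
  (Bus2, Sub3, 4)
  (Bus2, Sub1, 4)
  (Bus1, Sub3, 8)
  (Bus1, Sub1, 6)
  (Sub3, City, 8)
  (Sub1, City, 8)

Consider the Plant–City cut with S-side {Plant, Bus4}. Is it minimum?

No — its capacity is 13, but the minimum cut has capacity 10.

Given cut capacity: 4 + 9 = 13.
Augment Plant→Bus4→Bus2→Sub3→City: bottleneck 4, flow now 4.
Augment Plant→Bus4→Bus1→Sub3→City: bottleneck 4, flow now 8.
Augment Plant→Bus4→Bus1→Sub1→City: bottleneck 2, flow now 10.
No augmenting path remains; maximum flow = 10.
In the residual graph, reachable from Plant: {Plant}.
Min-cut edges: Plant→Bus4 (10); capacity 10 = 10.
Cut capacity 13 exceeds the max flow 10, so it is not minimum.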